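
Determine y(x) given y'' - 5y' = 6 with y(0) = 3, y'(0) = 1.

y = 64/25 - 6*x/5 + 11*exp(5*x)/25

Characteristic equation r² - 5r = 0 factors as (r - 5)r = 0, so r = 5, 0.
Hence y_h = C1*exp(5*x) + C2.
Since 0 is a characteristic root (multiplicity 1), multiply the polynomial trial by x: try y_p = A0*x. Substituting and matching coefficients of each power of x gives A0 = -6/5, so y_p = -6*x/5.
General solution: y = C2 - 6*x/5 + C1*exp(5*x).
Apply the initial conditions: y(0) = C1 + C2 = 3 and y'(0) = -6/5 + 5*C1 = 1. Solving gives C1 = 11/25, C2 = 64/25.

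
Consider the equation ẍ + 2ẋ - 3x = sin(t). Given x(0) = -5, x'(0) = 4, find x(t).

Characteristic equation r² + 2r - 3 = 0 factors as (r + 3)(r - 1) = 0, so r = -3, 1.
Hence x_h = C1*exp(-3*t) + C2*exp(t).
Try x_p = A*cos(t) + B*sin(t). Substituting and equating the coefficients of cos(t) and sin(t) gives A = -1/10, B = -1/5, so x_p = -sin(t)/5 - cos(t)/10.
General solution: x = -sin(t)/5 - cos(t)/10 + C1*exp(-3*t) + C2*exp(t).
Apply the initial conditions: x(0) = -1/10 + C1 + C2 = -5 and x'(0) = -1/5 + C2 - 3*C1 = 4. Solving gives C1 = -91/40, C2 = -21/8.

x = -91*exp(-3*t)/40 - 21*exp(t)/8 - sin(t)/5 - cos(t)/10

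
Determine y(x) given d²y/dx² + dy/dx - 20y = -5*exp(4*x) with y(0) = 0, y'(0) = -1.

y = -4*exp(4*x)/81 + 4*exp(-5*x)/81 - 5*x*exp(4*x)/9

Characteristic equation r² + r - 20 = 0 factors as (r + 5)(r - 4) = 0, so r = -5, 4.
Hence y_h = C1*exp(-5*x) + C2*exp(4*x).
Since exp(4*x) solves the homogeneous equation (r = 4 is a root of multiplicity 1), multiply the trial by x. Try y_p = A*x*exp(4*x). Substituting into the equation and dividing by exp(4*x) gives A = -5/9, so y_p = -5*x*exp(4*x)/9.
General solution: y = C1*exp(-5*x) + C2*exp(4*x) - 5*x*exp(4*x)/9.
Apply the initial conditions: y(0) = C1 + C2 = 0 and y'(0) = -5/9 - 5*C1 + 4*C2 = -1. Solving gives C1 = 4/81, C2 = -4/81.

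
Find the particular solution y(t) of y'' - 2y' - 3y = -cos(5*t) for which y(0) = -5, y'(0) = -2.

Characteristic equation r² - 2r - 3 = 0 factors as (r + 1)(r - 3) = 0, so r = -1, 3.
Hence y_h = C1*exp(-t) + C2*exp(3*t).
Try y_p = A*cos(5*t) + B*sin(5*t). Substituting and equating the coefficients of cos(5t) and sin(5t) gives A = 7/221, B = 5/442, so y_p = 5*sin(5*t)/442 + 7*cos(5*t)/221.
General solution: y = 5*sin(5*t)/442 + 7*cos(5*t)/221 + C1*exp(-t) + C2*exp(3*t).
Apply the initial conditions: y(0) = 7/221 + C1 + C2 = -5 and y'(0) = 25/442 - C1 + 3*C2 = -2. Solving gives C1 = -339/104, C2 = -241/136.

y = -339*exp(-t)/104 - 241*exp(3*t)/136 + 5*sin(5*t)/442 + 7*cos(5*t)/221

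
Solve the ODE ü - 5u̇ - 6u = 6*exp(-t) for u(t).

u = C1*exp(-t) + C2*exp(6*t) - 6*t*exp(-t)/7

Characteristic equation r² - 5r - 6 = 0 factors as (r + 1)(r - 6) = 0, so r = -1, 6.
Hence u_h = C1*exp(-t) + C2*exp(6*t).
Since exp(-t) solves the homogeneous equation (r = -1 is a root of multiplicity 1), multiply the trial by t. Try u_p = A*t*exp(-t). Substituting into the equation and dividing by exp(-t) gives A = -6/7, so u_p = -6*t*exp(-t)/7.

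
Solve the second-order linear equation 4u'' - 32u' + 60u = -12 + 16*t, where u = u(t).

Divide through by 4: u'' - 8u' + 15u = -3 + 4*t.
Characteristic equation r² - 8r + 15 = 0 factors as (r - 5)(r - 3) = 0, so r = 5, 3.
Hence u_h = C1*exp(5*t) + C2*exp(3*t).
For the particular solution try u_p = A0 + A1*t. Substituting and matching coefficients of each power of t gives A0 = -13/225, A1 = 4/15, so u_p = -13/225 + 4*t/15.

u = -13/225 + 4*t/15 + C1*exp(5*t) + C2*exp(3*t)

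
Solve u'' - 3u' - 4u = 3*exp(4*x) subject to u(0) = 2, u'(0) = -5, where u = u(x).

Characteristic equation r² - 3r - 4 = 0 factors as (r + 1)(r - 4) = 0, so r = -1, 4.
Hence u_h = C1*exp(-x) + C2*exp(4*x).
Since exp(4*x) solves the homogeneous equation (r = 4 is a root of multiplicity 1), multiply the trial by x. Try u_p = A*x*exp(4*x). Substituting into the equation and dividing by exp(4*x) gives A = 3/5, so u_p = 3*x*exp(4*x)/5.
General solution: u = C1*exp(-x) + C2*exp(4*x) + 3*x*exp(4*x)/5.
Apply the initial conditions: u(0) = C1 + C2 = 2 and u'(0) = 3/5 - C1 + 4*C2 = -5. Solving gives C1 = 68/25, C2 = -18/25.

u = -18*exp(4*x)/25 + 68*exp(-x)/25 + 3*x*exp(4*x)/5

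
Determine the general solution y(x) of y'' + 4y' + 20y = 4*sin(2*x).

y = -cos(2*x)/10 + sin(2*x)/5 + C1*cos(4*x)*exp(-2*x) + C2*exp(-2*x)*sin(4*x)

Characteristic equation r² + 4r + 20 = 0 has discriminant (4)² - 4·(20) = -64 < 0, so r = -2 ± 4i.
Hence y_h = C1*cos(4*x)*exp(-2*x) + C2*exp(-2*x)*sin(4*x).
Try y_p = A*cos(2*x) + B*sin(2*x). Substituting and equating the coefficients of cos(2x) and sin(2x) gives A = -1/10, B = 1/5, so y_p = -cos(2*x)/10 + sin(2*x)/5.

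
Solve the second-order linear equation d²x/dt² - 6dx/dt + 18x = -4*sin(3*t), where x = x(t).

Characteristic equation r² - 6r + 18 = 0 has discriminant (-6)² - 4·(18) = -36 < 0, so r = 3 ± 3i.
Hence x_h = C1*cos(3*t)*exp(3*t) + C2*exp(3*t)*sin(3*t).
Try x_p = A*cos(3*t) + B*sin(3*t). Substituting and equating the coefficients of cos(3t) and sin(3t) gives A = -8/45, B = -4/45, so x_p = -8*cos(3*t)/45 - 4*sin(3*t)/45.

x = -8*cos(3*t)/45 - 4*sin(3*t)/45 + C1*cos(3*t)*exp(3*t) + C2*exp(3*t)*sin(3*t)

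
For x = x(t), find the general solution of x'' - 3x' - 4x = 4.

Characteristic equation r² - 3r - 4 = 0 factors as (r + 1)(r - 4) = 0, so r = -1, 4.
Hence x_h = C1*exp(-t) + C2*exp(4*t).
For the particular solution try x_p = A0. Substituting and matching coefficients of each power of t gives A0 = -1, so x_p = -1.

x = -1 + C1*exp(-t) + C2*exp(4*t)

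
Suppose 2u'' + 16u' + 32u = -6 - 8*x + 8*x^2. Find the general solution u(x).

u = 1/32 - x/2 + x**2/4 + C1*exp(-4*x) + C2*x*exp(-4*x)

Divide through by 2: u'' + 8u' + 16u = -3 - 4*x + 4*x^2.
Characteristic equation r² + 8r + 16 = 0 has discriminant (8)² - 4·(16) = 0, so r = -4 is a repeated root.
Hence u_h = (C1 + C2*x)*exp(-4*x).
For the particular solution try u_p = A0 + A1*x + A2*x^2. Substituting and matching coefficients of each power of x gives A0 = 1/32, A1 = -1/2, A2 = 1/4, so u_p = 1/32 - x/2 + x^2/4.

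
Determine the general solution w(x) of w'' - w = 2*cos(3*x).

Characteristic equation r² - 1 = 0 factors as (r - 1)(r + 1) = 0, so r = 1, -1.
Hence w_h = C1*exp(x) + C2*exp(-x).
Try w_p = A*cos(3*x) + B*sin(3*x). Substituting and equating the coefficients of cos(3x) and sin(3x) gives A = -1/5, B = 0, so w_p = -cos(3*x)/5.

w = -cos(3*x)/5 + C1*exp(x) + C2*exp(-x)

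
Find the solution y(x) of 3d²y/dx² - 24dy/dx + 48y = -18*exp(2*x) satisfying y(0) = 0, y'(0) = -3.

Divide through by 3: y'' - 8y' + 16y = -6*exp(2*x).
Characteristic equation r² - 8r + 16 = 0 has discriminant (-8)² - 4·(16) = 0, so r = 4 is a repeated root.
Hence y_h = (C1 + C2*x)*exp(4*x).
Try y_p = A*exp(2*x). Substituting into the equation and dividing by exp(2*x) gives A = -3/2, so y_p = -3*exp(2*x)/2.
General solution: y = -3*exp(2*x)/2 + C1*exp(4*x) + C2*x*exp(4*x).
Apply the initial conditions: y(0) = -3/2 + C1 = 0 and y'(0) = -3 + C2 + 4*C1 = -3. Solving gives C1 = 3/2, C2 = -6.

y = -3*exp(2*x)/2 + 3*exp(4*x)/2 - 6*x*exp(4*x)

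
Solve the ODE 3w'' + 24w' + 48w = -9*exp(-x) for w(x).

w = -exp(-x)/3 + C1*exp(-4*x) + C2*x*exp(-4*x)

Divide through by 3: w'' + 8w' + 16w = -3*exp(-x).
Characteristic equation r² + 8r + 16 = 0 has discriminant (8)² - 4·(16) = 0, so r = -4 is a repeated root.
Hence w_h = (C1 + C2*x)*exp(-4*x).
Try w_p = A*exp(-x). Substituting into the equation and dividing by exp(-x) gives A = -1/3, so w_p = -exp(-x)/3.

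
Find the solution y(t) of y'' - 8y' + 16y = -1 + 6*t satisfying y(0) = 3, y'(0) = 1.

y = 1/8 + 3*t/8 + 23*exp(4*t)/8 - 87*t*exp(4*t)/8

Characteristic equation r² - 8r + 16 = 0 has discriminant (-8)² - 4·(16) = 0, so r = 4 is a repeated root.
Hence y_h = (C1 + C2*t)*exp(4*t).
For the particular solution try y_p = A0 + A1*t. Substituting and matching coefficients of each power of t gives A0 = 1/8, A1 = 3/8, so y_p = 1/8 + 3*t/8.
General solution: y = 1/8 + 3*t/8 + C1*exp(4*t) + C2*t*exp(4*t).
Apply the initial conditions: y(0) = 1/8 + C1 = 3 and y'(0) = 3/8 + C2 + 4*C1 = 1. Solving gives C1 = 23/8, C2 = -87/8.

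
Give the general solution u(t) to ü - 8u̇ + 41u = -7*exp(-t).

Characteristic equation r² - 8r + 41 = 0 has discriminant (-8)² - 4·(41) = -100 < 0, so r = 4 ± 5i.
Hence u_h = C1*cos(5*t)*exp(4*t) + C2*exp(4*t)*sin(5*t).
Try u_p = A*exp(-t). Substituting into the equation and dividing by exp(-t) gives A = -7/50, so u_p = -7*exp(-t)/50.

u = -7*exp(-t)/50 + C1*cos(5*t)*exp(4*t) + C2*exp(4*t)*sin(5*t)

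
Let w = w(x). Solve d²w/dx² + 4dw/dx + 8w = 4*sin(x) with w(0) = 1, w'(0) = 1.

Characteristic equation r² + 4r + 8 = 0 has discriminant (4)² - 4·(8) = -16 < 0, so r = -2 ± 2i.
Hence w_h = C1*cos(2*x)*exp(-2*x) + C2*exp(-2*x)*sin(2*x).
Try w_p = A*cos(x) + B*sin(x). Substituting and equating the coefficients of cos(x) and sin(x) gives A = -16/65, B = 28/65, so w_p = -16*cos(x)/65 + 28*sin(x)/65.
General solution: w = -16*cos(x)/65 + 28*sin(x)/65 + C1*cos(2*x)*exp(-2*x) + C2*exp(-2*x)*sin(2*x).
Apply the initial conditions: w(0) = -16/65 + C1 = 1 and w'(0) = 28/65 - 2*C1 + 2*C2 = 1. Solving gives C1 = 81/65, C2 = 199/130.

w = -16*cos(x)/65 + 28*sin(x)/65 + 81*cos(2*x)*exp(-2*x)/65 + 199*exp(-2*x)*sin(2*x)/130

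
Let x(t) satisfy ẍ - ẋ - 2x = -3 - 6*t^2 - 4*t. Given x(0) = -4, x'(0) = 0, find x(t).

x = 5 - t + 3*t**2 - 19*exp(-t)/3 - 8*exp(2*t)/3

Characteristic equation r² - r - 2 = 0 factors as (r + 1)(r - 2) = 0, so r = -1, 2.
Hence x_h = C1*exp(-t) + C2*exp(2*t).
For the particular solution try x_p = A0 + A1*t + A2*t^2. Substituting and matching coefficients of each power of t gives A0 = 5, A1 = -1, A2 = 3, so x_p = 5 - t + 3*t^2.
General solution: x = 5 - t + 3*t^2 + C1*exp(-t) + C2*exp(2*t).
Apply the initial conditions: x(0) = 5 + C1 + C2 = -4 and x'(0) = -1 - C1 + 2*C2 = 0. Solving gives C1 = -19/3, C2 = -8/3.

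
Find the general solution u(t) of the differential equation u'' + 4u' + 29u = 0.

Characteristic equation r² + 4r + 29 = 0 has discriminant (4)² - 4·(29) = -100 < 0, so r = -2 ± 5i.
Hence u_h = C1*cos(5*t)*exp(-2*t) + C2*exp(-2*t)*sin(5*t).

u = C1*cos(5*t)*exp(-2*t) + C2*exp(-2*t)*sin(5*t)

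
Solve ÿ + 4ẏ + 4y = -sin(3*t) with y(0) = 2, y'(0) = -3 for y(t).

Characteristic equation r² + 4r + 4 = 0 has discriminant (4)² - 4·(4) = 0, so r = -2 is a repeated root.
Hence y_h = (C1 + C2*t)*exp(-2*t).
Try y_p = A*cos(3*t) + B*sin(3*t). Substituting and equating the coefficients of cos(3t) and sin(3t) gives A = 12/169, B = 5/169, so y_p = 5*sin(3*t)/169 + 12*cos(3*t)/169.
General solution: y = 5*sin(3*t)/169 + 12*cos(3*t)/169 + C1*exp(-2*t) + C2*t*exp(-2*t).
Apply the initial conditions: y(0) = 12/169 + C1 = 2 and y'(0) = 15/169 + C2 - 2*C1 = -3. Solving gives C1 = 326/169, C2 = 10/13.

y = 5*sin(3*t)/169 + 12*cos(3*t)/169 + 326*exp(-2*t)/169 + 10*t*exp(-2*t)/13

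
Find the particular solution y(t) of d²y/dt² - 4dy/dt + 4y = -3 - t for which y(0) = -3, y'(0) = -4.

Characteristic equation r² - 4r + 4 = 0 has discriminant (-4)² - 4·(4) = 0, so r = 2 is a repeated root.
Hence y_h = (C1 + C2*t)*exp(2*t).
For the particular solution try y_p = A0 + A1*t. Substituting and matching coefficients of each power of t gives A0 = -1, A1 = -1/4, so y_p = -1 - t/4.
General solution: y = -1 - t/4 + C1*exp(2*t) + C2*t*exp(2*t).
Apply the initial conditions: y(0) = -1 + C1 = -3 and y'(0) = -1/4 + C2 + 2*C1 = -4. Solving gives C1 = -2, C2 = 1/4.

y = -1 - 2*exp(2*t) - t/4 + t*exp(2*t)/4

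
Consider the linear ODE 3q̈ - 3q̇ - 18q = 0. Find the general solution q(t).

Divide through by 3: q'' - q' - 6q = 0.
Characteristic equation r² - r - 6 = 0 factors as (r + 2)(r - 3) = 0, so r = -2, 3.
Hence q_h = C1*exp(-2*t) + C2*exp(3*t).

q = C1*exp(-2*t) + C2*exp(3*t)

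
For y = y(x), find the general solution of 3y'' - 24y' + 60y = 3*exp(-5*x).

Divide through by 3: y'' - 8y' + 20y = exp(-5*x).
Characteristic equation r² - 8r + 20 = 0 has discriminant (-8)² - 4·(20) = -16 < 0, so r = 4 ± 2i.
Hence y_h = C1*cos(2*x)*exp(4*x) + C2*exp(4*x)*sin(2*x).
Try y_p = A*exp(-5*x). Substituting into the equation and dividing by exp(-5*x) gives A = 1/85, so y_p = exp(-5*x)/85.

y = exp(-5*x)/85 + C1*cos(2*x)*exp(4*x) + C2*exp(4*x)*sin(2*x)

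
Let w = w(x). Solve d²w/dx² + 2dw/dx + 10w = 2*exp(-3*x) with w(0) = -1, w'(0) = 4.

w = 2*exp(-3*x)/13 - 15*cos(3*x)*exp(-x)/13 + 43*exp(-x)*sin(3*x)/39

Characteristic equation r² + 2r + 10 = 0 has discriminant (2)² - 4·(10) = -36 < 0, so r = -1 ± 3i.
Hence w_h = C1*cos(3*x)*exp(-x) + C2*exp(-x)*sin(3*x).
Try w_p = A*exp(-3*x). Substituting into the equation and dividing by exp(-3*x) gives A = 2/13, so w_p = 2*exp(-3*x)/13.
General solution: w = 2*exp(-3*x)/13 + C1*cos(3*x)*exp(-x) + C2*exp(-x)*sin(3*x).
Apply the initial conditions: w(0) = 2/13 + C1 = -1 and w'(0) = -6/13 - C1 + 3*C2 = 4. Solving gives C1 = -15/13, C2 = 43/39.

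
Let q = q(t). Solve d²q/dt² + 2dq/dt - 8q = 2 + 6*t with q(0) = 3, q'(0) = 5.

q = -7/16 - 3*t/4 + 3*exp(-4*t)/16 + 13*exp(2*t)/4

Characteristic equation r² + 2r - 8 = 0 factors as (r + 4)(r - 2) = 0, so r = -4, 2.
Hence q_h = C1*exp(-4*t) + C2*exp(2*t).
For the particular solution try q_p = A0 + A1*t. Substituting and matching coefficients of each power of t gives A0 = -7/16, A1 = -3/4, so q_p = -7/16 - 3*t/4.
General solution: q = -7/16 - 3*t/4 + C1*exp(-4*t) + C2*exp(2*t).
Apply the initial conditions: q(0) = -7/16 + C1 + C2 = 3 and q'(0) = -3/4 - 4*C1 + 2*C2 = 5. Solving gives C1 = 3/16, C2 = 13/4.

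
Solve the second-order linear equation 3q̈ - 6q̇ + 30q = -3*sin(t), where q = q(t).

Divide through by 3: q'' - 2q' + 10q = -sin(t).
Characteristic equation r² - 2r + 10 = 0 has discriminant (-2)² - 4·(10) = -36 < 0, so r = 1 ± 3i.
Hence q_h = C1*cos(3*t)*exp(t) + C2*exp(t)*sin(3*t).
Try q_p = A*cos(t) + B*sin(t). Substituting and equating the coefficients of cos(t) and sin(t) gives A = -2/85, B = -9/85, so q_p = -9*sin(t)/85 - 2*cos(t)/85.

q = -9*sin(t)/85 - 2*cos(t)/85 + C1*cos(3*t)*exp(t) + C2*exp(t)*sin(3*t)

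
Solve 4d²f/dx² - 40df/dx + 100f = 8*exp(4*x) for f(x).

f = 2*exp(4*x) + C1*exp(5*x) + C2*x*exp(5*x)

Divide through by 4: f'' - 10f' + 25f = 2*exp(4*x).
Characteristic equation r² - 10r + 25 = 0 has discriminant (-10)² - 4·(25) = 0, so r = 5 is a repeated root.
Hence f_h = (C1 + C2*x)*exp(5*x).
Try f_p = A*exp(4*x). Substituting into the equation and dividing by exp(4*x) gives A = 2, so f_p = 2*exp(4*x).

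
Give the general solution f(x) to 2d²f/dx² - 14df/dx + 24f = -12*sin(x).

f = -33*sin(x)/85 - 21*cos(x)/85 + C1*exp(3*x) + C2*exp(4*x)

Divide through by 2: f'' - 7f' + 12f = -6*sin(x).
Characteristic equation r² - 7r + 12 = 0 factors as (r - 3)(r - 4) = 0, so r = 3, 4.
Hence f_h = C1*exp(3*x) + C2*exp(4*x).
Try f_p = A*cos(x) + B*sin(x). Substituting and equating the coefficients of cos(x) and sin(x) gives A = -21/85, B = -33/85, so f_p = -33*sin(x)/85 - 21*cos(x)/85.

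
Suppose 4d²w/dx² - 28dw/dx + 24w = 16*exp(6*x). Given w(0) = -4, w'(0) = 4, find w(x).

Divide through by 4: w'' - 7w' + 6w = 4*exp(6*x).
Characteristic equation r² - 7r + 6 = 0 factors as (r - 6)(r - 1) = 0, so r = 6, 1.
Hence w_h = C1*exp(6*x) + C2*exp(x).
Since exp(6*x) solves the homogeneous equation (r = 6 is a root of multiplicity 1), multiply the trial by x. Try w_p = A*x*exp(6*x). Substituting into the equation and dividing by exp(6*x) gives A = 4/5, so w_p = 4*x*exp(6*x)/5.
General solution: w = C1*exp(6*x) + C2*exp(x) + 4*x*exp(6*x)/5.
Apply the initial conditions: w(0) = C1 + C2 = -4 and w'(0) = 4/5 + C2 + 6*C1 = 4. Solving gives C1 = 36/25, C2 = -136/25.

w = -136*exp(x)/25 + 36*exp(6*x)/25 + 4*x*exp(6*x)/5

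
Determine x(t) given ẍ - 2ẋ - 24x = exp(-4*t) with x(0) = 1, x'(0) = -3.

x = 11*exp(6*t)/100 + 89*exp(-4*t)/100 - t*exp(-4*t)/10

Characteristic equation r² - 2r - 24 = 0 factors as (r + 4)(r - 6) = 0, so r = -4, 6.
Hence x_h = C1*exp(-4*t) + C2*exp(6*t).
Since exp(-4*t) solves the homogeneous equation (r = -4 is a root of multiplicity 1), multiply the trial by t. Try x_p = A*t*exp(-4*t). Substituting into the equation and dividing by exp(-4*t) gives A = -1/10, so x_p = -t*exp(-4*t)/10.
General solution: x = C1*exp(-4*t) + C2*exp(6*t) - t*exp(-4*t)/10.
Apply the initial conditions: x(0) = C1 + C2 = 1 and x'(0) = -1/10 - 4*C1 + 6*C2 = -3. Solving gives C1 = 89/100, C2 = 11/100.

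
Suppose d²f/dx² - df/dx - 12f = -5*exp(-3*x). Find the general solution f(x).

Characteristic equation r² - r - 12 = 0 factors as (r - 4)(r + 3) = 0, so r = 4, -3.
Hence f_h = C1*exp(4*x) + C2*exp(-3*x).
Since exp(-3*x) solves the homogeneous equation (r = -3 is a root of multiplicity 1), multiply the trial by x. Try f_p = A*x*exp(-3*x). Substituting into the equation and dividing by exp(-3*x) gives A = 5/7, so f_p = 5*x*exp(-3*x)/7.

f = C1*exp(4*x) + C2*exp(-3*x) + 5*x*exp(-3*x)/7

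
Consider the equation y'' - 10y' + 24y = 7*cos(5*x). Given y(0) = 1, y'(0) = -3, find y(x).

y = -385*exp(6*x)/122 - 350*sin(5*x)/2501 - 7*cos(5*x)/2501 + 341*exp(4*x)/82

Characteristic equation r² - 10r + 24 = 0 factors as (r - 6)(r - 4) = 0, so r = 6, 4.
Hence y_h = C1*exp(6*x) + C2*exp(4*x).
Try y_p = A*cos(5*x) + B*sin(5*x). Substituting and equating the coefficients of cos(5x) and sin(5x) gives A = -7/2501, B = -350/2501, so y_p = -350*sin(5*x)/2501 - 7*cos(5*x)/2501.
General solution: y = -350*sin(5*x)/2501 - 7*cos(5*x)/2501 + C1*exp(6*x) + C2*exp(4*x).
Apply the initial conditions: y(0) = -7/2501 + C1 + C2 = 1 and y'(0) = -1750/2501 + 4*C2 + 6*C1 = -3. Solving gives C1 = -385/122, C2 = 341/82.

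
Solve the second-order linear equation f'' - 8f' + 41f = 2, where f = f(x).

Characteristic equation r² - 8r + 41 = 0 has discriminant (-8)² - 4·(41) = -100 < 0, so r = 4 ± 5i.
Hence f_h = C1*cos(5*x)*exp(4*x) + C2*exp(4*x)*sin(5*x).
For the particular solution try f_p = A0. Substituting and matching coefficients of each power of x gives A0 = 2/41, so f_p = 2/41.

f = 2/41 + C1*cos(5*x)*exp(4*x) + C2*exp(4*x)*sin(5*x)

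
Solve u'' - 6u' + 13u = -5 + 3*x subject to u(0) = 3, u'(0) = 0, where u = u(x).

Characteristic equation r² - 6r + 13 = 0 has discriminant (-6)² - 4·(13) = -16 < 0, so r = 3 ± 2i.
Hence u_h = C1*cos(2*x)*exp(3*x) + C2*exp(3*x)*sin(2*x).
For the particular solution try u_p = A0 + A1*x. Substituting and matching coefficients of each power of x gives A0 = -47/169, A1 = 3/13, so u_p = -47/169 + 3*x/13.
General solution: u = -47/169 + 3*x/13 + C1*cos(2*x)*exp(3*x) + C2*exp(3*x)*sin(2*x).
Apply the initial conditions: u(0) = -47/169 + C1 = 3 and u'(0) = 3/13 + 2*C2 + 3*C1 = 0. Solving gives C1 = 554/169, C2 = -1701/338.

u = -47/169 + 3*x/13 - 1701*exp(3*x)*sin(2*x)/338 + 554*cos(2*x)*exp(3*x)/169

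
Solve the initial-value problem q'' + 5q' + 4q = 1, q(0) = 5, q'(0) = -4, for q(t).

Characteristic equation r² + 5r + 4 = 0 factors as (r + 1)(r + 4) = 0, so r = -1, -4.
Hence q_h = C1*exp(-t) + C2*exp(-4*t).
For the particular solution try q_p = A0. Substituting and matching coefficients of each power of t gives A0 = 1/4, so q_p = 1/4.
General solution: q = 1/4 + C1*exp(-t) + C2*exp(-4*t).
Apply the initial conditions: q(0) = 1/4 + C1 + C2 = 5 and q'(0) = -C1 - 4*C2 = -4. Solving gives C1 = 5, C2 = -1/4.

q = 1/4 + 5*exp(-t) - exp(-4*t)/4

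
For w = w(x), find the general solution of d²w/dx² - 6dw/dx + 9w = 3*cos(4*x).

w = -72*sin(4*x)/625 - 21*cos(4*x)/625 + C1*exp(3*x) + C2*x*exp(3*x)

Characteristic equation r² - 6r + 9 = 0 has discriminant (-6)² - 4·(9) = 0, so r = 3 is a repeated root.
Hence w_h = (C1 + C2*x)*exp(3*x).
Try w_p = A*cos(4*x) + B*sin(4*x). Substituting and equating the coefficients of cos(4x) and sin(4x) gives A = -21/625, B = -72/625, so w_p = -72*sin(4*x)/625 - 21*cos(4*x)/625.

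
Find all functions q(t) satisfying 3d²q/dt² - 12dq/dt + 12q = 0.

q = C1*exp(2*t) + C2*t*exp(2*t)

Divide through by 3: q'' - 4q' + 4q = 0.
Characteristic equation r² - 4r + 4 = 0 has discriminant (-4)² - 4·(4) = 0, so r = 2 is a repeated root.
Hence q_h = (C1 + C2*t)*exp(2*t).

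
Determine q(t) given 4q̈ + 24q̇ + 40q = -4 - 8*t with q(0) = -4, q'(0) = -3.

q = 1/50 - t/5 - 743*exp(-3*t)*sin(t)/50 - 201*cos(t)*exp(-3*t)/50

Divide through by 4: q'' + 6q' + 10q = -1 - 2*t.
Characteristic equation r² + 6r + 10 = 0 has discriminant (6)² - 4·(10) = -4 < 0, so r = -3 ± i.
Hence q_h = C1*cos(t)*exp(-3*t) + C2*exp(-3*t)*sin(t).
For the particular solution try q_p = A0 + A1*t. Substituting and matching coefficients of each power of t gives A0 = 1/50, A1 = -1/5, so q_p = 1/50 - t/5.
General solution: q = 1/50 - t/5 + C1*cos(t)*exp(-3*t) + C2*exp(-3*t)*sin(t).
Apply the initial conditions: q(0) = 1/50 + C1 = -4 and q'(0) = -1/5 + C2 - 3*C1 = -3. Solving gives C1 = -201/50, C2 = -743/50.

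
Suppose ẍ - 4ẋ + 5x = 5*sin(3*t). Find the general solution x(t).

Characteristic equation r² - 4r + 5 = 0 has discriminant (-4)² - 4·(5) = -4 < 0, so r = 2 ± i.
Hence x_h = C1*cos(t)*exp(2*t) + C2*exp(2*t)*sin(t).
Try x_p = A*cos(3*t) + B*sin(3*t). Substituting and equating the coefficients of cos(3t) and sin(3t) gives A = 3/8, B = -1/8, so x_p = -sin(3*t)/8 + 3*cos(3*t)/8.

x = -sin(3*t)/8 + 3*cos(3*t)/8 + C1*cos(t)*exp(2*t) + C2*exp(2*t)*sin(t)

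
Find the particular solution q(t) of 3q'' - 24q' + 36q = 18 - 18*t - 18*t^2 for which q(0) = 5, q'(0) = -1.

q = -7/36 - 23*exp(6*t)/9 - 7*t/6 - t**2/2 + 31*exp(2*t)/4

Divide through by 3: q'' - 8q' + 12q = 6 - 6*t - 6*t^2.
Characteristic equation r² - 8r + 12 = 0 factors as (r - 2)(r - 6) = 0, so r = 2, 6.
Hence q_h = C1*exp(2*t) + C2*exp(6*t).
For the particular solution try q_p = A0 + A1*t + A2*t^2. Substituting and matching coefficients of each power of t gives A0 = -7/36, A1 = -7/6, A2 = -1/2, so q_p = -7/36 - 7*t/6 - t^2/2.
General solution: q = -7/36 - 7*t/6 - t^2/2 + C1*exp(2*t) + C2*exp(6*t).
Apply the initial conditions: q(0) = -7/36 + C1 + C2 = 5 and q'(0) = -7/6 + 2*C1 + 6*C2 = -1. Solving gives C1 = 31/4, C2 = -23/9.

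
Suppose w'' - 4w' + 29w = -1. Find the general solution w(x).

w = -1/29 + C1*cos(5*x)*exp(2*x) + C2*exp(2*x)*sin(5*x)

Characteristic equation r² - 4r + 29 = 0 has discriminant (-4)² - 4·(29) = -100 < 0, so r = 2 ± 5i.
Hence w_h = C1*cos(5*x)*exp(2*x) + C2*exp(2*x)*sin(5*x).
For the particular solution try w_p = A0. Substituting and matching coefficients of each power of x gives A0 = -1/29, so w_p = -1/29.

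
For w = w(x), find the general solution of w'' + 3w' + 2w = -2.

Characteristic equation r² + 3r + 2 = 0 factors as (r + 2)(r + 1) = 0, so r = -2, -1.
Hence w_h = C1*exp(-2*x) + C2*exp(-x).
For the particular solution try w_p = A0. Substituting and matching coefficients of each power of x gives A0 = -1, so w_p = -1.

w = -1 + C1*exp(-2*x) + C2*exp(-x)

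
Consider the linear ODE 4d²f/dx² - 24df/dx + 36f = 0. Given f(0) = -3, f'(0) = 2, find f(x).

Divide through by 4: f'' - 6f' + 9f = 0.
Characteristic equation r² - 6r + 9 = 0 has discriminant (-6)² - 4·(9) = 0, so r = 3 is a repeated root.
Hence f_h = (C1 + C2*x)*exp(3*x).
Apply the initial conditions: f(0) = C1 = -3 and f'(0) = C2 + 3*C1 = 2. Solving gives C1 = -3, C2 = 11.

f = -3*exp(3*x) + 11*x*exp(3*x)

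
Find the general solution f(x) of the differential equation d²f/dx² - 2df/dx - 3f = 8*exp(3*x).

Characteristic equation r² - 2r - 3 = 0 factors as (r + 1)(r - 3) = 0, so r = -1, 3.
Hence f_h = C1*exp(-x) + C2*exp(3*x).
Since exp(3*x) solves the homogeneous equation (r = 3 is a root of multiplicity 1), multiply the trial by x. Try f_p = A*x*exp(3*x). Substituting into the equation and dividing by exp(3*x) gives A = 2, so f_p = 2*x*exp(3*x).

f = C1*exp(-x) + C2*exp(3*x) + 2*x*exp(3*x)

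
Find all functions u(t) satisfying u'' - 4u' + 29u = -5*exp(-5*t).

u = -5*exp(-5*t)/74 + C1*cos(5*t)*exp(2*t) + C2*exp(2*t)*sin(5*t)

Characteristic equation r² - 4r + 29 = 0 has discriminant (-4)² - 4·(29) = -100 < 0, so r = 2 ± 5i.
Hence u_h = C1*cos(5*t)*exp(2*t) + C2*exp(2*t)*sin(5*t).
Try u_p = A*exp(-5*t). Substituting into the equation and dividing by exp(-5*t) gives A = -5/74, so u_p = -5*exp(-5*t)/74.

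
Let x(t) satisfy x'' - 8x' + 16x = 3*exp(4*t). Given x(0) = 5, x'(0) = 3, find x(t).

Characteristic equation r² - 8r + 16 = 0 has discriminant (-8)² - 4·(16) = 0, so r = 4 is a repeated root.
Hence x_h = (C1 + C2*t)*exp(4*t).
Since exp(4*t) solves the homogeneous equation (r = 4 is a root of multiplicity 2), multiply the trial by t^2. Try x_p = A*t^2*exp(4*t). Substituting into the equation and dividing by exp(4*t) gives A = 3/2, so x_p = 3*t^2*exp(4*t)/2.
General solution: x = C1*exp(4*t) + 3*t^2*exp(4*t)/2 + C2*t*exp(4*t).
Apply the initial conditions: x(0) = C1 = 5 and x'(0) = C2 + 4*C1 = 3. Solving gives C1 = 5, C2 = -17.

x = 5*exp(4*t) - 17*t*exp(4*t) + 3*t**2*exp(4*t)/2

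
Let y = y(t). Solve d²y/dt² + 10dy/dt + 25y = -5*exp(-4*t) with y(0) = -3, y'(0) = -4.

y = -5*exp(-4*t) + 2*exp(-5*t) - 14*t*exp(-5*t)

Characteristic equation r² + 10r + 25 = 0 has discriminant (10)² - 4·(25) = 0, so r = -5 is a repeated root.
Hence y_h = (C1 + C2*t)*exp(-5*t).
Try y_p = A*exp(-4*t). Substituting into the equation and dividing by exp(-4*t) gives A = -5, so y_p = -5*exp(-4*t).
General solution: y = -5*exp(-4*t) + C1*exp(-5*t) + C2*t*exp(-5*t).
Apply the initial conditions: y(0) = -5 + C1 = -3 and y'(0) = 20 + C2 - 5*C1 = -4. Solving gives C1 = 2, C2 = -14.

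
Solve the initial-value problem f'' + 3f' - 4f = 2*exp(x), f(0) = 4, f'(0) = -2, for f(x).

f = 32*exp(-4*x)/25 + 68*exp(x)/25 + 2*x*exp(x)/5

Characteristic equation r² + 3r - 4 = 0 factors as (r - 1)(r + 4) = 0, so r = 1, -4.
Hence f_h = C1*exp(x) + C2*exp(-4*x).
Since exp(x) solves the homogeneous equation (r = 1 is a root of multiplicity 1), multiply the trial by x. Try f_p = A*x*exp(x). Substituting into the equation and dividing by exp(x) gives A = 2/5, so f_p = 2*x*exp(x)/5.
General solution: f = C1*exp(x) + C2*exp(-4*x) + 2*x*exp(x)/5.
Apply the initial conditions: f(0) = C1 + C2 = 4 and f'(0) = 2/5 + C1 - 4*C2 = -2. Solving gives C1 = 68/25, C2 = 32/25.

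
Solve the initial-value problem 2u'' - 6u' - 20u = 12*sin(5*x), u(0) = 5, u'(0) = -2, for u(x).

Divide through by 2: u'' - 3u' - 10u = 6*sin(5*x).
Characteristic equation r² - 3r - 10 = 0 factors as (r + 2)(r - 5) = 0, so r = -2, 5.
Hence u_h = C1*exp(-2*x) + C2*exp(5*x).
Try u_p = A*cos(5*x) + B*sin(5*x). Substituting and equating the coefficients of cos(5x) and sin(5x) gives A = 9/145, B = -21/145, so u_p = -21*sin(5*x)/145 + 9*cos(5*x)/145.
General solution: u = -21*sin(5*x)/145 + 9*cos(5*x)/145 + C1*exp(-2*x) + C2*exp(5*x).
Apply the initial conditions: u(0) = 9/145 + C1 + C2 = 5 and u'(0) = -21/29 - 2*C1 + 5*C2 = -2. Solving gives C1 = 753/203, C2 = 43/35.

u = -21*sin(5*x)/145 + 9*cos(5*x)/145 + 43*exp(5*x)/35 + 753*exp(-2*x)/203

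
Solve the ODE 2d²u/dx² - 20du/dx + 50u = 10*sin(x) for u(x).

Divide through by 2: u'' - 10u' + 25u = 5*sin(x).
Characteristic equation r² - 10r + 25 = 0 has discriminant (-10)² - 4·(25) = 0, so r = 5 is a repeated root.
Hence u_h = (C1 + C2*x)*exp(5*x).
Try u_p = A*cos(x) + B*sin(x). Substituting and equating the coefficients of cos(x) and sin(x) gives A = 25/338, B = 30/169, so u_p = 25*cos(x)/338 + 30*sin(x)/169.

u = 25*cos(x)/338 + 30*sin(x)/169 + C1*exp(5*x) + C2*x*exp(5*x)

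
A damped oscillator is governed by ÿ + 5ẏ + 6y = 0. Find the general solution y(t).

y = C1*exp(-2*t) + C2*exp(-3*t)

Characteristic equation r² + 5r + 6 = 0 factors as (r + 2)(r + 3) = 0, so r = -2, -3.
Hence y_h = C1*exp(-2*t) + C2*exp(-3*t).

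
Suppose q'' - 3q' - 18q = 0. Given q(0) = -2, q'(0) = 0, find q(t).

Characteristic equation r² - 3r - 18 = 0 factors as (r - 6)(r + 3) = 0, so r = 6, -3.
Hence q_h = C1*exp(6*t) + C2*exp(-3*t).
Apply the initial conditions: q(0) = C1 + C2 = -2 and q'(0) = -3*C2 + 6*C1 = 0. Solving gives C1 = -2/3, C2 = -4/3.

q = -4*exp(-3*t)/3 - 2*exp(6*t)/3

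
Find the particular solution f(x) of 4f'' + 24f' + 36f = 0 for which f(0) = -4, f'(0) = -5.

Divide through by 4: f'' + 6f' + 9f = 0.
Characteristic equation r² + 6r + 9 = 0 has discriminant (6)² - 4·(9) = 0, so r = -3 is a repeated root.
Hence f_h = (C1 + C2*x)*exp(-3*x).
Apply the initial conditions: f(0) = C1 = -4 and f'(0) = C2 - 3*C1 = -5. Solving gives C1 = -4, C2 = -17.

f = -4*exp(-3*x) - 17*x*exp(-3*x)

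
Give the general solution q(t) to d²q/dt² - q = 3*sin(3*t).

q = -3*sin(3*t)/10 + C1*exp(-t) + C2*exp(t)

Characteristic equation r² - 1 = 0 factors as (r + 1)(r - 1) = 0, so r = -1, 1.
Hence q_h = C1*exp(-t) + C2*exp(t).
Try q_p = A*cos(3*t) + B*sin(3*t). Substituting and equating the coefficients of cos(3t) and sin(3t) gives A = 0, B = -3/10, so q_p = -3*sin(3*t)/10.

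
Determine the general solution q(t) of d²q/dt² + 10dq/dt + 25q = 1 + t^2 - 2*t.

Characteristic equation r² + 10r + 25 = 0 has discriminant (10)² - 4·(25) = 0, so r = -5 is a repeated root.
Hence q_h = (C1 + C2*t)*exp(-5*t).
For the particular solution try q_p = A0 + A1*t + A2*t^2. Substituting and matching coefficients of each power of t gives A0 = 51/625, A1 = -14/125, A2 = 1/25, so q_p = 51/625 - 14*t/125 + t^2/25.

q = 51/625 - 14*t/125 + t**2/25 + C1*exp(-5*t) + C2*t*exp(-5*t)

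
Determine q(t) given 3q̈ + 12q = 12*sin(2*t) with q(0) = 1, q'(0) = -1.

Divide through by 3: q'' + 4q = 4*sin(2*t).
Characteristic equation r² + 4 = 0 has discriminant (0)² - 4·(4) = -16 < 0, so r = ± 2i.
Hence q_h = C1*cos(2*t) + C2*sin(2*t).
Since ±2i are characteristic roots, multiply the trial by t. Try q_p = t*(A*cos(2*t) + B*sin(2*t)). Substituting and equating the coefficients of cos(2t) and sin(2t) gives A = -1, B = 0, so q_p = -t*cos(2*t).
General solution: q = C1*cos(2*t) + C2*sin(2*t) - t*cos(2*t).
Apply the initial conditions: q(0) = C1 = 1 and q'(0) = -1 + 2*C2 = -1. Solving gives C1 = 1, C2 = 0.

q = -t*cos(2*t) + cos(2*t)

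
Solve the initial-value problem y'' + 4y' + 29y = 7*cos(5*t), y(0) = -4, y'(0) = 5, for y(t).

Characteristic equation r² + 4r + 29 = 0 has discriminant (4)² - 4·(29) = -100 < 0, so r = -2 ± 5i.
Hence y_h = C1*cos(5*t)*exp(-2*t) + C2*exp(-2*t)*sin(5*t).
Try y_p = A*cos(5*t) + B*sin(5*t). Substituting and equating the coefficients of cos(5t) and sin(5t) gives A = 7/104, B = 35/104, so y_p = 7*cos(5*t)/104 + 35*sin(5*t)/104.
General solution: y = 7*cos(5*t)/104 + 35*sin(5*t)/104 + C1*cos(5*t)*exp(-2*t) + C2*exp(-2*t)*sin(5*t).
Apply the initial conditions: y(0) = 7/104 + C1 = -4 and y'(0) = 175/104 - 2*C1 + 5*C2 = 5. Solving gives C1 = -423/104, C2 = -501/520.

y = 7*cos(5*t)/104 + 35*sin(5*t)/104 - 501*exp(-2*t)*sin(5*t)/520 - 423*cos(5*t)*exp(-2*t)/104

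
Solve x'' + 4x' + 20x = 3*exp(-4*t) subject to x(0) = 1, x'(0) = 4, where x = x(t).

Characteristic equation r² + 4r + 20 = 0 has discriminant (4)² - 4·(20) = -64 < 0, so r = -2 ± 4i.
Hence x_h = C1*cos(4*t)*exp(-2*t) + C2*exp(-2*t)*sin(4*t).
Try x_p = A*exp(-4*t). Substituting into the equation and dividing by exp(-4*t) gives A = 3/20, so x_p = 3*exp(-4*t)/20.
General solution: x = 3*exp(-4*t)/20 + C1*cos(4*t)*exp(-2*t) + C2*exp(-2*t)*sin(4*t).
Apply the initial conditions: x(0) = 3/20 + C1 = 1 and x'(0) = -3/5 - 2*C1 + 4*C2 = 4. Solving gives C1 = 17/20, C2 = 63/40.

x = 3*exp(-4*t)/20 + 17*cos(4*t)*exp(-2*t)/20 + 63*exp(-2*t)*sin(4*t)/40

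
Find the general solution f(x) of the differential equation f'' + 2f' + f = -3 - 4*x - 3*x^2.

f = -13 - 3*x**2 + 8*x + C1*exp(-x) + C2*x*exp(-x)

Characteristic equation r² + 2r + 1 = 0 has discriminant (2)² - 4·(1) = 0, so r = -1 is a repeated root.
Hence f_h = (C1 + C2*x)*exp(-x).
For the particular solution try f_p = A0 + A1*x + A2*x^2. Substituting and matching coefficients of each power of x gives A0 = -13, A1 = 8, A2 = -3, so f_p = -13 - 3*x^2 + 8*x.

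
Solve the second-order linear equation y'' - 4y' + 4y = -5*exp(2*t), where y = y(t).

y = C1*exp(2*t) - 5*t**2*exp(2*t)/2 + C2*t*exp(2*t)

Characteristic equation r² - 4r + 4 = 0 has discriminant (-4)² - 4·(4) = 0, so r = 2 is a repeated root.
Hence y_h = (C1 + C2*t)*exp(2*t).
Since exp(2*t) solves the homogeneous equation (r = 2 is a root of multiplicity 2), multiply the trial by t^2. Try y_p = A*t^2*exp(2*t). Substituting into the equation and dividing by exp(2*t) gives A = -5/2, so y_p = -5*t^2*exp(2*t)/2.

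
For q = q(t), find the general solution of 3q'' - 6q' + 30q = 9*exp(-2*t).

q = exp(-2*t)/6 + C1*cos(3*t)*exp(t) + C2*exp(t)*sin(3*t)

Divide through by 3: q'' - 2q' + 10q = 3*exp(-2*t).
Characteristic equation r² - 2r + 10 = 0 has discriminant (-2)² - 4·(10) = -36 < 0, so r = 1 ± 3i.
Hence q_h = C1*cos(3*t)*exp(t) + C2*exp(t)*sin(3*t).
Try q_p = A*exp(-2*t). Substituting into the equation and dividing by exp(-2*t) gives A = 1/6, so q_p = exp(-2*t)/6.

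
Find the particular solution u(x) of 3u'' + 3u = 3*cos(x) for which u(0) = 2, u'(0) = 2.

u = 2*cos(x) + 2*sin(x) + x*sin(x)/2

Divide through by 3: u'' + u = cos(x).
Characteristic equation r² + 1 = 0 has discriminant (0)² - 4·(1) = -4 < 0, so r = ± i.
Hence u_h = C1*cos(x) + C2*sin(x).
Since ±1i are characteristic roots, multiply the trial by x. Try u_p = x*(A*cos(x) + B*sin(x)). Substituting and equating the coefficients of cos(x) and sin(x) gives A = 0, B = 1/2, so u_p = x*sin(x)/2.
General solution: u = C1*cos(x) + C2*sin(x) + x*sin(x)/2.
Apply the initial conditions: u(0) = C1 = 2 and u'(0) = C2 = 2. Solving gives C1 = 2, C2 = 2.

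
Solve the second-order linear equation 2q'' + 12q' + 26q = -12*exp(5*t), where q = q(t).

Divide through by 2: q'' + 6q' + 13q = -6*exp(5*t).
Characteristic equation r² + 6r + 13 = 0 has discriminant (6)² - 4·(13) = -16 < 0, so r = -3 ± 2i.
Hence q_h = C1*cos(2*t)*exp(-3*t) + C2*exp(-3*t)*sin(2*t).
Try q_p = A*exp(5*t). Substituting into the equation and dividing by exp(5*t) gives A = -3/34, so q_p = -3*exp(5*t)/34.

q = -3*exp(5*t)/34 + C1*cos(2*t)*exp(-3*t) + C2*exp(-3*t)*sin(2*t)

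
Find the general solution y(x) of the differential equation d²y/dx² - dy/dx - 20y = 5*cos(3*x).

Characteristic equation r² - r - 20 = 0 factors as (r + 4)(r - 5) = 0, so r = -4, 5.
Hence y_h = C1*exp(-4*x) + C2*exp(5*x).
Try y_p = A*cos(3*x) + B*sin(3*x). Substituting and equating the coefficients of cos(3x) and sin(3x) gives A = -29/170, B = -3/170, so y_p = -29*cos(3*x)/170 - 3*sin(3*x)/170.

y = -29*cos(3*x)/170 - 3*sin(3*x)/170 + C1*exp(-4*x) + C2*exp(5*x)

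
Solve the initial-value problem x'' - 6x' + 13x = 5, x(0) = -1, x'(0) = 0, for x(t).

Characteristic equation r² - 6r + 13 = 0 has discriminant (-6)² - 4·(13) = -16 < 0, so r = 3 ± 2i.
Hence x_h = C1*cos(2*t)*exp(3*t) + C2*exp(3*t)*sin(2*t).
For the particular solution try x_p = A0. Substituting and matching coefficients of each power of t gives A0 = 5/13, so x_p = 5/13.
General solution: x = 5/13 + C1*cos(2*t)*exp(3*t) + C2*exp(3*t)*sin(2*t).
Apply the initial conditions: x(0) = 5/13 + C1 = -1 and x'(0) = 2*C2 + 3*C1 = 0. Solving gives C1 = -18/13, C2 = 27/13.

x = 5/13 - 18*cos(2*t)*exp(3*t)/13 + 27*exp(3*t)*sin(2*t)/13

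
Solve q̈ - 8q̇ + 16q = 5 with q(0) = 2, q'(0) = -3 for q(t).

q = 5/16 + 27*exp(4*t)/16 - 39*t*exp(4*t)/4

Characteristic equation r² - 8r + 16 = 0 has discriminant (-8)² - 4·(16) = 0, so r = 4 is a repeated root.
Hence q_h = (C1 + C2*t)*exp(4*t).
For the particular solution try q_p = A0. Substituting and matching coefficients of each power of t gives A0 = 5/16, so q_p = 5/16.
General solution: q = 5/16 + C1*exp(4*t) + C2*t*exp(4*t).
Apply the initial conditions: q(0) = 5/16 + C1 = 2 and q'(0) = C2 + 4*C1 = -3. Solving gives C1 = 27/16, C2 = -39/4.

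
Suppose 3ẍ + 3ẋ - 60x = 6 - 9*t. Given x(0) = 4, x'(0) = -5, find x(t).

x = -37/400 + 3*t/20 + 245*exp(4*t)/144 + 538*exp(-5*t)/225

Divide through by 3: x'' + x' - 20x = 2 - 3*t.
Characteristic equation r² + r - 20 = 0 factors as (r - 4)(r + 5) = 0, so r = 4, -5.
Hence x_h = C1*exp(4*t) + C2*exp(-5*t).
For the particular solution try x_p = A0 + A1*t. Substituting and matching coefficients of each power of t gives A0 = -37/400, A1 = 3/20, so x_p = -37/400 + 3*t/20.
General solution: x = -37/400 + 3*t/20 + C1*exp(4*t) + C2*exp(-5*t).
Apply the initial conditions: x(0) = -37/400 + C1 + C2 = 4 and x'(0) = 3/20 - 5*C2 + 4*C1 = -5. Solving gives C1 = 245/144, C2 = 538/225.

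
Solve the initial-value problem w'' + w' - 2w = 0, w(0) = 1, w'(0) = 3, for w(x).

Characteristic equation r² + r - 2 = 0 factors as (r + 2)(r - 1) = 0, so r = -2, 1.
Hence w_h = C1*exp(-2*x) + C2*exp(x).
Apply the initial conditions: w(0) = C1 + C2 = 1 and w'(0) = C2 - 2*C1 = 3. Solving gives C1 = -2/3, C2 = 5/3.

w = -2*exp(-2*x)/3 + 5*exp(x)/3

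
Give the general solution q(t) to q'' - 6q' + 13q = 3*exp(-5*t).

q = 3*exp(-5*t)/68 + C1*cos(2*t)*exp(3*t) + C2*exp(3*t)*sin(2*t)

Characteristic equation r² - 6r + 13 = 0 has discriminant (-6)² - 4·(13) = -16 < 0, so r = 3 ± 2i.
Hence q_h = C1*cos(2*t)*exp(3*t) + C2*exp(3*t)*sin(2*t).
Try q_p = A*exp(-5*t). Substituting into the equation and dividing by exp(-5*t) gives A = 3/68, so q_p = 3*exp(-5*t)/68.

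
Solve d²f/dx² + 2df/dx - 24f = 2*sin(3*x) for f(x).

f = -22*sin(3*x)/375 - 4*cos(3*x)/375 + C1*exp(4*x) + C2*exp(-6*x)

Characteristic equation r² + 2r - 24 = 0 factors as (r - 4)(r + 6) = 0, so r = 4, -6.
Hence f_h = C1*exp(4*x) + C2*exp(-6*x).
Try f_p = A*cos(3*x) + B*sin(3*x). Substituting and equating the coefficients of cos(3x) and sin(3x) gives A = -4/375, B = -22/375, so f_p = -22*sin(3*x)/375 - 4*cos(3*x)/375.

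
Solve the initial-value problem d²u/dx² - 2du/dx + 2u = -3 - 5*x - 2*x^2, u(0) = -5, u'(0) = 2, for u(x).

u = -5 - x**2 - 9*x/2 + 13*exp(x)*sin(x)/2

Characteristic equation r² - 2r + 2 = 0 has discriminant (-2)² - 4·(2) = -4 < 0, so r = 1 ± i.
Hence u_h = C1*cos(x)*exp(x) + C2*exp(x)*sin(x).
For the particular solution try u_p = A0 + A1*x + A2*x^2. Substituting and matching coefficients of each power of x gives A0 = -5, A1 = -9/2, A2 = -1, so u_p = -5 - x^2 - 9*x/2.
General solution: u = -5 - x^2 - 9*x/2 + C1*cos(x)*exp(x) + C2*exp(x)*sin(x).
Apply the initial conditions: u(0) = -5 + C1 = -5 and u'(0) = -9/2 + C1 + C2 = 2. Solving gives C1 = 0, C2 = 13/2.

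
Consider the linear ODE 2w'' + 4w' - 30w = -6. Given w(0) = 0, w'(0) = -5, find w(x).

Divide through by 2: w'' + 2w' - 15w = -3.
Characteristic equation r² + 2r - 15 = 0 factors as (r + 5)(r - 3) = 0, so r = -5, 3.
Hence w_h = C1*exp(-5*x) + C2*exp(3*x).
For the particular solution try w_p = A0. Substituting and matching coefficients of each power of x gives A0 = 1/5, so w_p = 1/5.
General solution: w = 1/5 + C1*exp(-5*x) + C2*exp(3*x).
Apply the initial conditions: w(0) = 1/5 + C1 + C2 = 0 and w'(0) = -5*C1 + 3*C2 = -5. Solving gives C1 = 11/20, C2 = -3/4.

w = 1/5 - 3*exp(3*x)/4 + 11*exp(-5*x)/20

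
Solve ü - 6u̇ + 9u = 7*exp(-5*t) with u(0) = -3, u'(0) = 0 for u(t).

u = -199*exp(3*t)/64 + 7*exp(-5*t)/64 + 79*t*exp(3*t)/8

Characteristic equation r² - 6r + 9 = 0 has discriminant (-6)² - 4·(9) = 0, so r = 3 is a repeated root.
Hence u_h = (C1 + C2*t)*exp(3*t).
Try u_p = A*exp(-5*t). Substituting into the equation and dividing by exp(-5*t) gives A = 7/64, so u_p = 7*exp(-5*t)/64.
General solution: u = 7*exp(-5*t)/64 + C1*exp(3*t) + C2*t*exp(3*t).
Apply the initial conditions: u(0) = 7/64 + C1 = -3 and u'(0) = -35/64 + C2 + 3*C1 = 0. Solving gives C1 = -199/64, C2 = 79/8.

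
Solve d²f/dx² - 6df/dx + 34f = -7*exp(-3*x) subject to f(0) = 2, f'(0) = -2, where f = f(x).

Characteristic equation r² - 6r + 34 = 0 has discriminant (-6)² - 4·(34) = -100 < 0, so r = 3 ± 5i.
Hence f_h = C1*cos(5*x)*exp(3*x) + C2*exp(3*x)*sin(5*x).
Try f_p = A*exp(-3*x). Substituting into the equation and dividing by exp(-3*x) gives A = -7/61, so f_p = -7*exp(-3*x)/61.
General solution: f = -7*exp(-3*x)/61 + C1*cos(5*x)*exp(3*x) + C2*exp(3*x)*sin(5*x).
Apply the initial conditions: f(0) = -7/61 + C1 = 2 and f'(0) = 21/61 + 3*C1 + 5*C2 = -2. Solving gives C1 = 129/61, C2 = -106/61.

f = -7*exp(-3*x)/61 - 106*exp(3*x)*sin(5*x)/61 + 129*cos(5*x)*exp(3*x)/61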